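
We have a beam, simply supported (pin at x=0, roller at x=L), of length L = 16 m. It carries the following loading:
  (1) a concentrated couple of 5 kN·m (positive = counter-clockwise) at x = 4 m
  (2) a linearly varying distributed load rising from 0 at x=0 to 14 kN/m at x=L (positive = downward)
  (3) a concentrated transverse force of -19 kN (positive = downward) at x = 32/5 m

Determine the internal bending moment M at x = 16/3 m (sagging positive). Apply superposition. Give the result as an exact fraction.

Load 1 — applied couple M₀=5 kN·m at a=4 m (b=L-a=12):
  M_1 = M₀x/L - M₀  [x>a] = 5·(16/3)/16 - 5 = -10/3 kN·m
Load 2 — triangular load w₀=14 kN/m (0→w₀ over full span):
  M_2 = w₀Lx/6 - w₀x³/(6L) = 14·16·(16/3)/6 - 14·(16/3)³/(6·16) = 14336/81 kN·m
Load 3 — point force P=-19 kN at a=32/5 m (b=L-a=48/5):
  M_3 = Pbx/L  [x≤a] = (-19)·(48/5)·(16/3)/16 = -304/5 kN·m
Superposition: M = Σ M_i = 45706/405 kN·m ≈ 112.854321 kN·m

M(16/3) = 45706/405 kN·m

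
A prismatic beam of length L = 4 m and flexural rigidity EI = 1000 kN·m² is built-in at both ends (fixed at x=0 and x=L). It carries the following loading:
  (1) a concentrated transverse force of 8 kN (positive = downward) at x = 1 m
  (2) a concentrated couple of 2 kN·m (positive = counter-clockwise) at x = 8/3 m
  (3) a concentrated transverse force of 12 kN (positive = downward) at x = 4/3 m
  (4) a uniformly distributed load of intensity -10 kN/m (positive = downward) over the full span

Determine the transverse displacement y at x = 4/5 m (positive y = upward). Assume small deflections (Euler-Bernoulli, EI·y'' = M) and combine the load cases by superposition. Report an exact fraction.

y(4/5) = 163/843750 m

Load 1 — point force P=8 kN at a=1 m (b=L-a=3):
  y_1 = -Pb²x²(3aL-(3a+b)x)/(6L³EI)  [x≤a] = -8·3²·(4/5)²·(3·1·4-(3·1+3)·(4/5))/(6·4³·1000) = -27/31250 m
Load 2 — applied couple M₀=2 kN·m at a=8/3 m (b=L-a=4/3):
  y_2 = (R_Ax³/6 - M_Ax²/2)/EI  [x≤a] with R_A=2/3, M_A=2/3 = ((2/3)·(4/5)³/6 - (2/3)·(4/5)²/2)/1000 = -22/140625 m
Load 3 — point force P=12 kN at a=4/3 m (b=L-a=8/3):
  y_3 = -Pb²x²(3aL-(3a+b)x)/(6L³EI)  [x≤a] = -12·(8/3)²·(4/5)²·(3·(4/3)·4-(3·(4/3)+(8/3))·(4/5))/(6·4³·1000) = -128/84375 m
Load 4 — uniform load w=-10 kN/m over full span:
  y_4 = -wx²(L-x)²/(24EI) = -(-10)·(4/5)²·(4-(4/5))²/(24·1000) = 128/46875 m
Superposition: y = Σ y_i = 163/843750 m ≈ 0.000193 m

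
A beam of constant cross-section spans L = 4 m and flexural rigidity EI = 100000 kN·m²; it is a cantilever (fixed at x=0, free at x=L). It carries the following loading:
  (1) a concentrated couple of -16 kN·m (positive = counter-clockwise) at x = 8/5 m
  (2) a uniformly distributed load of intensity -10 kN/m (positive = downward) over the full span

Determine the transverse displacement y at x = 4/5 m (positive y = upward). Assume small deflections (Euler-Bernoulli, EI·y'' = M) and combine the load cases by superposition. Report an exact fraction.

Load 1 — applied couple M₀=-16 kN·m at a=8/5 m (b=L-a=12/5):
  y_1 = M₀x²/(2EI)  [x≤a] = (-16)·(4/5)²/(2·100000) = -4/78125 m
Load 2 — uniform load w=-10 kN/m over full span:
  y_2 = -wx²(x²-4Lx+6L²)/(24EI) = -(-10)·(4/5)²·((4/5)²-4·4·(4/5)+6·4²)/(24·100000) = 262/1171875 m
Superposition: y = Σ y_i = 202/1171875 m ≈ 0.000172 m

y(4/5) = 202/1171875 m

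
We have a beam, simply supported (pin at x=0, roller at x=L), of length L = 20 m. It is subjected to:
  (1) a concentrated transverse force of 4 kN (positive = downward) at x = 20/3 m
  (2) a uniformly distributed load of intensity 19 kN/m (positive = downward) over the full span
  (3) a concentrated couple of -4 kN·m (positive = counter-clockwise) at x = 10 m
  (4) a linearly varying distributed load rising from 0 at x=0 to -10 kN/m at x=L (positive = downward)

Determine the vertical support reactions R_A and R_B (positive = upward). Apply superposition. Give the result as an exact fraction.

Load 1 — point force P=4 kN at a=20/3 m (b=L-a=40/3):
  R_A = Pb/L = 4·(40/3)/20 = 8/3 kN
  R_B = Pa/L = 4·(20/3)/20 = 4/3 kN
Load 2 — uniform load w=19 kN/m over full span:
  R_A = wL/2 = 19·20/2 = 190 kN
  R_B = wL/2 = 19·20/2 = 190 kN
Load 3 — applied couple M₀=-4 kN·m at a=10 m (b=L-a=10):
  R_A = M₀/L = (-4)/20 = -1/5 kN
  R_B = -M₀/L = -(-4)/20 = 1/5 kN
Load 4 — triangular load w₀=-10 kN/m (0→w₀ over full span):
  R_A = w₀L/6 = (-10)·20/6 = -100/3 kN
  R_B = w₀L/3 = (-10)·20/3 = -200/3 kN
Superposition: R_A = 2387/15 kN, R_B = 1873/15 kN

R_A = 2387/15 kN, R_B = 1873/15 kN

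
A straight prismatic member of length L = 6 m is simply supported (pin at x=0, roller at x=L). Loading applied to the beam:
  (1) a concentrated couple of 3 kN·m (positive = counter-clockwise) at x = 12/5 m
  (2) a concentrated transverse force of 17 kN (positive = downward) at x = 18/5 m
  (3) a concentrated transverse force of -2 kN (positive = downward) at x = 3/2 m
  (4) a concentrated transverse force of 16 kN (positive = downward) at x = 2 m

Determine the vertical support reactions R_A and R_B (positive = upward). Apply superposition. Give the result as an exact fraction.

Load 1 — applied couple M₀=3 kN·m at a=12/5 m (b=L-a=18/5):
  R_A = M₀/L = 3/6 = 1/2 kN
  R_B = -M₀/L = -3/6 = -1/2 kN
Load 2 — point force P=17 kN at a=18/5 m (b=L-a=12/5):
  R_A = Pb/L = 17·(12/5)/6 = 34/5 kN
  R_B = Pa/L = 17·(18/5)/6 = 51/5 kN
Load 3 — point force P=-2 kN at a=3/2 m (b=L-a=9/2):
  R_A = Pb/L = (-2)·(9/2)/6 = -3/2 kN
  R_B = Pa/L = (-2)·(3/2)/6 = -1/2 kN
Load 4 — point force P=16 kN at a=2 m (b=L-a=4):
  R_A = Pb/L = 16·4/6 = 32/3 kN
  R_B = Pa/L = 16·2/6 = 16/3 kN
Superposition: R_A = 247/15 kN, R_B = 218/15 kN

R_A = 247/15 kN, R_B = 218/15 kN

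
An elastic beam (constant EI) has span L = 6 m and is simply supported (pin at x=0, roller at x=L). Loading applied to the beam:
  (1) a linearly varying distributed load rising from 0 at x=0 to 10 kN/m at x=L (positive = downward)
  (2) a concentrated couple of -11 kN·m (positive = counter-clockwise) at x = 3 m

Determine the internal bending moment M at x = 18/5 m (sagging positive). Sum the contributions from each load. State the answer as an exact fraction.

M(18/5) = 686/25 kN·m

Load 1 — triangular load w₀=10 kN/m (0→w₀ over full span):
  M_1 = w₀Lx/6 - w₀x³/(6L) = 10·6·(18/5)/6 - 10·(18/5)³/(6·6) = 576/25 kN·m
Load 2 — applied couple M₀=-11 kN·m at a=3 m (b=L-a=3):
  M_2 = M₀x/L - M₀  [x>a] = (-11)·(18/5)/6 - (-11) = 22/5 kN·m
Superposition: M = Σ M_i = 686/25 kN·m ≈ 27.440000 kN·m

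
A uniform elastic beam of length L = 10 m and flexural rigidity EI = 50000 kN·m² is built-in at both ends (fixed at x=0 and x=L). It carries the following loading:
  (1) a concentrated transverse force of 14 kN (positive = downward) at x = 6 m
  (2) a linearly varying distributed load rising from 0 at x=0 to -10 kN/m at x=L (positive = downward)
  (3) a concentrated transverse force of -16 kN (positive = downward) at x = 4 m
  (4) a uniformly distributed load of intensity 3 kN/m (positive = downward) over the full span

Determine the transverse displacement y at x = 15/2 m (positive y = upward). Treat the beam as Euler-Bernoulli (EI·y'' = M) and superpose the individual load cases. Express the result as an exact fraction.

Load 1 — point force P=14 kN at a=6 m (b=L-a=4):
  y_1 = -Pa²(L-x)²(3bL-(3b+a)(L-x))/(6L³EI)  [x>a] = -14·6²·(10-(15/2))²·(3·4·10-(3·4+6)·(10-(15/2)))/(6·10³·50000) = -63/80000 m
Load 2 — triangular load w₀=-10 kN/m (0→w₀ over full span):
  y_2 = -w₀x²(L-x)²(x+2L)/(120LEI) = -(-10)·(15/2)²·(10-(15/2))²·((15/2)+2·10)/(120·10·50000) = 33/20480 m
Load 3 — point force P=-16 kN at a=4 m (b=L-a=6):
  y_3 = -Pa²(L-x)²(3bL-(3b+a)(L-x))/(6L³EI)  [x>a] = -(-16)·4²·(10-(15/2))²·(3·6·10-(3·6+4)·(10-(15/2)))/(6·10³·50000) = 1/1500 m
Load 4 — uniform load w=3 kN/m over full span:
  y_4 = -wx²(L-x)²/(24EI) = -3·(15/2)²·(10-(15/2))²/(24·50000) = -9/10240 m
Superposition: y = Σ y_i = 4697/7680000 m ≈ 0.000612 m

y(15/2) = 4697/7680000 m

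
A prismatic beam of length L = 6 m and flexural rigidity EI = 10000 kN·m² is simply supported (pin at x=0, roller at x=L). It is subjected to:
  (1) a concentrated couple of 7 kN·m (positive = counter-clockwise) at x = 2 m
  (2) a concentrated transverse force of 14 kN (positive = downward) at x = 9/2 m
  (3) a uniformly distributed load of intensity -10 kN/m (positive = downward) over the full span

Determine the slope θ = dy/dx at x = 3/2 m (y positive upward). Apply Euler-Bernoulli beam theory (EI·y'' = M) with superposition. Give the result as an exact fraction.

Load 1 — applied couple M₀=7 kN·m at a=2 m (b=L-a=4):
  θ_1 = (M₀x²/(2L)+C₁)/EI  [x≤a] with C₁=M₀(3b²-L²)/(6L)=7/3 = (7·(3/2)²/(2·6)+(7/3))/10000 = 7/19200 rad
Load 2 — point force P=14 kN at a=9/2 m (b=L-a=3/2):
  θ_2 = -Pb(L²-b²-3x²)/(6LEI)  [x≤a] = -14·(3/2)·(6²-(3/2)²-3·(3/2)²)/(6·6·10000) = -63/40000 rad
Load 3 — uniform load w=-10 kN/m over full span:
  θ_3 = -w(L³-6Lx²+4x³)/(24EI) = -(-10)·(6³-6·6·(3/2)²+4·(3/2)³)/(24·10000) = 99/16000 rad
Superposition: θ = Σ θ_i = 2389/480000 rad ≈ 0.004977 rad

θ(3/2) = 2389/480000 rad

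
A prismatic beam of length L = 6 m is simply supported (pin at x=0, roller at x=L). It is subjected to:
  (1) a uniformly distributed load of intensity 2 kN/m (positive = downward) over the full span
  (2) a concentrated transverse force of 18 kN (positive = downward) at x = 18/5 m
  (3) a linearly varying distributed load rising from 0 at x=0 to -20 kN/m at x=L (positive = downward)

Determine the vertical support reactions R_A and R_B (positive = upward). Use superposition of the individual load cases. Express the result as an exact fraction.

Load 1 — uniform load w=2 kN/m over full span:
  R_A = wL/2 = 2·6/2 = 6 kN
  R_B = wL/2 = 2·6/2 = 6 kN
Load 2 — point force P=18 kN at a=18/5 m (b=L-a=12/5):
  R_A = Pb/L = 18·(12/5)/6 = 36/5 kN
  R_B = Pa/L = 18·(18/5)/6 = 54/5 kN
Load 3 — triangular load w₀=-20 kN/m (0→w₀ over full span):
  R_A = w₀L/6 = (-20)·6/6 = -20 kN
  R_B = w₀L/3 = (-20)·6/3 = -40 kN
Superposition: R_A = -34/5 kN, R_B = -116/5 kN

R_A = -34/5 kN, R_B = -116/5 kN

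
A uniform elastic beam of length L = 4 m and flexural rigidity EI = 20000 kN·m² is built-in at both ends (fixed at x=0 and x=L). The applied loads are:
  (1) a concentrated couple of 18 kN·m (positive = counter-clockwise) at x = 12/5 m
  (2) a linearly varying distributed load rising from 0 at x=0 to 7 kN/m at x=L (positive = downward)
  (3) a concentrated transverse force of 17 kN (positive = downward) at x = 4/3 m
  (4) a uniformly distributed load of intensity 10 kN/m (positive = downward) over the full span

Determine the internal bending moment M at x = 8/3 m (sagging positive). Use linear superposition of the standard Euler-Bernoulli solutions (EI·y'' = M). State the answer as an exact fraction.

M(8/3) = 1498/2025 kN·m

Load 1 — applied couple M₀=18 kN·m at a=12/5 m (b=L-a=8/5):
  M_1 = R_Ax - M_A - M₀  [x>a] with R_A=162/25, M_A=144/25 = (162/25)·(8/3) - (144/25) - 18 = -162/25 kN·m
Load 2 — triangular load w₀=7 kN/m (0→w₀ over full span):
  M_2 = 3w₀Lx/20 - w₀L²/30 - w₀x³/(6L) = 3·7·4·(8/3)/20 - 7·4²/30 - 7·(8/3)³/(6·4) = 784/405 kN·m
Load 3 — point force P=17 kN at a=4/3 m (b=L-a=8/3):
  M_3 = Pa²(a+3b)(L-x)/L³ - Pa²b/L²  [x>a] = 17·(4/3)²·((4/3)+3·(8/3))·(4-(8/3))/4³ - 17·(4/3)²·(8/3)/4² = 68/81 kN·m
Load 4 — uniform load w=10 kN/m over full span:
  M_4 = wLx/2 - wL²/12 - wx²/2 = 10·4·(8/3)/2 - 10·4²/12 - 10·(8/3)²/2 = 40/9 kN·m
Superposition: M = Σ M_i = 1498/2025 kN·m ≈ 0.739753 kN·m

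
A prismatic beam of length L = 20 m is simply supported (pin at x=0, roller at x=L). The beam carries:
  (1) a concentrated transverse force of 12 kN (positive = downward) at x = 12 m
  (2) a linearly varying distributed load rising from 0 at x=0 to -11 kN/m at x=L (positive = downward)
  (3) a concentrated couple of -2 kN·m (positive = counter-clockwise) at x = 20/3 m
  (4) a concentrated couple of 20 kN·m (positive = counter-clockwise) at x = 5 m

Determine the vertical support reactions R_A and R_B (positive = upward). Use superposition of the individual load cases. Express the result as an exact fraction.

Load 1 — point force P=12 kN at a=12 m (b=L-a=8):
  R_A = Pb/L = 12·8/20 = 24/5 kN
  R_B = Pa/L = 12·12/20 = 36/5 kN
Load 2 — triangular load w₀=-11 kN/m (0→w₀ over full span):
  R_A = w₀L/6 = (-11)·20/6 = -110/3 kN
  R_B = w₀L/3 = (-11)·20/3 = -220/3 kN
Load 3 — applied couple M₀=-2 kN·m at a=20/3 m (b=L-a=40/3):
  R_A = M₀/L = (-2)/20 = -1/10 kN
  R_B = -M₀/L = -(-2)/20 = 1/10 kN
Load 4 — applied couple M₀=20 kN·m at a=5 m (b=L-a=15):
  R_A = M₀/L = 20/20 = 1 kN
  R_B = -M₀/L = -20/20 = -1 kN
Superposition: R_A = -929/30 kN, R_B = -2011/30 kN

R_A = -929/30 kN, R_B = -2011/30 kN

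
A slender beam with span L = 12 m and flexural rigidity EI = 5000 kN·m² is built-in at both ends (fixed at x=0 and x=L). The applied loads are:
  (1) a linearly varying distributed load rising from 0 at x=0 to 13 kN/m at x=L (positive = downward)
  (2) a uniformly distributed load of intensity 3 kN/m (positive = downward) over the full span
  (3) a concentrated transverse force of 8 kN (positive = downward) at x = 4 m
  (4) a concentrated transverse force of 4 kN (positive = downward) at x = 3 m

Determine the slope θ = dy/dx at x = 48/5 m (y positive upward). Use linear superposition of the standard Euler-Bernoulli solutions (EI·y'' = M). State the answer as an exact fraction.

Load 1 — triangular load w₀=13 kN/m (0→w₀ over full span):
  θ_1 = -w₀(2x(L-x)(L-2x)(x+2L)+x²(L-x)²)/(120LEI) = -13·(2·(48/5)·(12-(48/5))·(12-2·(48/5))·((48/5)+2·12)+(48/5)²·(12-(48/5))²)/(120·12·5000) = 7488/390625 rad
Load 2 — uniform load w=3 kN/m over full span:
  θ_2 = -wx(L-x)(L-2x)/(12EI) = -3·(48/5)·(12-(48/5))·(12-2·(48/5))/(12·5000) = 648/78125 rad
Load 3 — point force P=8 kN at a=4 m (b=L-a=8):
  θ_3 = Pa²(L-x)(2bL-(3b+a)(L-x))/(2L³EI)  [x>a] = 8·4²·(12-(48/5))·(2·8·12-(3·8+4)·(12-(48/5)))/(2·12³·5000) = 104/46875 rad
Load 4 — point force P=4 kN at a=3 m (b=L-a=9):
  θ_4 = Pa²(L-x)(2bL-(3b+a)(L-x))/(2L³EI)  [x>a] = 4·3²·(12-(48/5))·(2·9·12-(3·9+3)·(12-(48/5)))/(2·12³·5000) = 9/12500 rad
Superposition: θ = Σ θ_i = 142511/4687500 rad ≈ 0.030402 rad

θ(48/5) = 142511/4687500 rad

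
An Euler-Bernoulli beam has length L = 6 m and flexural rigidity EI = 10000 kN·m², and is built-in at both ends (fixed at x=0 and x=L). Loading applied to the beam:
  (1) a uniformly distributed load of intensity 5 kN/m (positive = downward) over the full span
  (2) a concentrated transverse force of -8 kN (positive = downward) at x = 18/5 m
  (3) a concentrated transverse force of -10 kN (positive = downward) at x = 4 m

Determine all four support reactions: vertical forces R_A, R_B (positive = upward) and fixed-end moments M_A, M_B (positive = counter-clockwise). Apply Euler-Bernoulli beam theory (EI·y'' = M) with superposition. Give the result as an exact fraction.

Load 1 — uniform load w=5 kN/m over full span:
  R_A = wL/2 = 5·6/2 = 15 kN
  M_A = wL²/12 = 5·6²/12 = 15 kN·m
  R_B = wL/2 = 5·6/2 = 15 kN
  M_B = -wL²/12 = -5·6²/12 = -15 kN·m
Load 2 — point force P=-8 kN at a=18/5 m (b=L-a=12/5):
  R_A = Pb²(3a+b)/L³ = (-8)·(12/5)²·(3·(18/5)+(12/5))/6³ = -352/125 kN
  M_A = Pab²/L² = (-8)·(18/5)·(12/5)²/6² = -576/125 kN·m
  R_B = Pa²(a+3b)/L³ = (-8)·(18/5)²·((18/5)+3·(12/5))/6³ = -648/125 kN
  M_B = -Pa²b/L² = -(-8)·(18/5)²·(12/5)/6² = 864/125 kN·m
Load 3 — point force P=-10 kN at a=4 m (b=L-a=2):
  R_A = Pb²(3a+b)/L³ = (-10)·2²·(3·4+2)/6³ = -70/27 kN
  M_A = Pab²/L² = (-10)·4·2²/6² = -40/9 kN·m
  R_B = Pa²(a+3b)/L³ = (-10)·4²·(4+3·2)/6³ = -200/27 kN
  M_B = -Pa²b/L² = -(-10)·4²·2/6² = 80/9 kN·m
Superposition: R_A = 32371/3375 kN, M_A = 6691/1125 kN·m, R_B = 8129/3375 kN, M_B = 901/1125 kN·m

R_A = 32371/3375 kN, M_A = 6691/1125 kN·m, R_B = 8129/3375 kN, M_B = 901/1125 kN·m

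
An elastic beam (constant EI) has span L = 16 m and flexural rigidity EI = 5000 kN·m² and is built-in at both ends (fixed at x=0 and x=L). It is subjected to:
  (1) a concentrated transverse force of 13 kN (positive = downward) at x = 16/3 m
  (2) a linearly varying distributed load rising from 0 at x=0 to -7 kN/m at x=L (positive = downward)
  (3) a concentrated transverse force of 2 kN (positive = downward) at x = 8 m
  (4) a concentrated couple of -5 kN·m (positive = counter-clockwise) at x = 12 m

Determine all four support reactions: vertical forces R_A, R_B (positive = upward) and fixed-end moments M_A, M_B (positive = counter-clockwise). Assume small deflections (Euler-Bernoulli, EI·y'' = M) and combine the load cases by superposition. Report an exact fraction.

Load 1 — point force P=13 kN at a=16/3 m (b=L-a=32/3):
  R_A = Pb²(3a+b)/L³ = 13·(32/3)²·(3·(16/3)+(32/3))/16³ = 260/27 kN
  M_A = Pab²/L² = 13·(16/3)·(32/3)²/16² = 832/27 kN·m
  R_B = Pa²(a+3b)/L³ = 13·(16/3)²·((16/3)+3·(32/3))/16³ = 91/27 kN
  M_B = -Pa²b/L² = -13·(16/3)²·(32/3)/16² = -416/27 kN·m
Load 2 — triangular load w₀=-7 kN/m (0→w₀ over full span):
  R_A = 3w₀L/20 = 3·(-7)·16/20 = -84/5 kN
  M_A = w₀L²/30 = (-7)·16²/30 = -896/15 kN·m
  R_B = 7w₀L/20 = 7·(-7)·16/20 = -196/5 kN
  M_B = -w₀L²/20 = -(-7)·16²/20 = 448/5 kN·m
Load 3 — point force P=2 kN at a=8 m (b=L-a=8):
  R_A = Pb²(3a+b)/L³ = 2·8²·(3·8+8)/16³ = 1 kN
  M_A = Pab²/L² = 2·8·8²/16² = 4 kN·m
  R_B = Pa²(a+3b)/L³ = 2·8²·(8+3·8)/16³ = 1 kN
  M_B = -Pa²b/L² = -2·8²·8/16² = -4 kN·m
Load 4 — applied couple M₀=-5 kN·m at a=12 m (b=L-a=4):
  R_A = 6M₀ab/L³ = 6·(-5)·12·4/16³ = -45/128 kN
  M_A = M₀b(2a-b)/L² = (-5)·4·(2·12-4)/16² = -25/16 kN·m
  R_B = -6M₀ab/L³ = -6·(-5)·12·4/16³ = 45/128 kN
  M_B = M₀a(2b-a)/L² = (-5)·12·(2·4-12)/16² = 15/16 kN·m
Superposition: R_A = -112699/17280 kN, M_A = -57199/2160 kN·m, R_B = -595781/17280 kN, M_B = 153641/2160 kN·m

R_A = -112699/17280 kN, M_A = -57199/2160 kN·m, R_B = -595781/17280 kN, M_B = 153641/2160 kN·m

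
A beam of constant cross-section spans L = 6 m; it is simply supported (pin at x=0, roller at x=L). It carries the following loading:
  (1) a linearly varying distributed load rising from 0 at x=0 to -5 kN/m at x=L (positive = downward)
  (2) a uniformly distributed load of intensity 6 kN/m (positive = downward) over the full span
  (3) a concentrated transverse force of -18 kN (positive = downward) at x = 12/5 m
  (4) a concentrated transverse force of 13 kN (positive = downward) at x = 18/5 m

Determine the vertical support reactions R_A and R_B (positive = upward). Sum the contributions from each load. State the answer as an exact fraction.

R_A = 37/5 kN, R_B = 43/5 kN

Load 1 — triangular load w₀=-5 kN/m (0→w₀ over full span):
  R_A = w₀L/6 = (-5)·6/6 = -5 kN
  R_B = w₀L/3 = (-5)·6/3 = -10 kN
Load 2 — uniform load w=6 kN/m over full span:
  R_A = wL/2 = 6·6/2 = 18 kN
  R_B = wL/2 = 6·6/2 = 18 kN
Load 3 — point force P=-18 kN at a=12/5 m (b=L-a=18/5):
  R_A = Pb/L = (-18)·(18/5)/6 = -54/5 kN
  R_B = Pa/L = (-18)·(12/5)/6 = -36/5 kN
Load 4 — point force P=13 kN at a=18/5 m (b=L-a=12/5):
  R_A = Pb/L = 13·(12/5)/6 = 26/5 kN
  R_B = Pa/L = 13·(18/5)/6 = 39/5 kN
Superposition: R_A = 37/5 kN, R_B = 43/5 kN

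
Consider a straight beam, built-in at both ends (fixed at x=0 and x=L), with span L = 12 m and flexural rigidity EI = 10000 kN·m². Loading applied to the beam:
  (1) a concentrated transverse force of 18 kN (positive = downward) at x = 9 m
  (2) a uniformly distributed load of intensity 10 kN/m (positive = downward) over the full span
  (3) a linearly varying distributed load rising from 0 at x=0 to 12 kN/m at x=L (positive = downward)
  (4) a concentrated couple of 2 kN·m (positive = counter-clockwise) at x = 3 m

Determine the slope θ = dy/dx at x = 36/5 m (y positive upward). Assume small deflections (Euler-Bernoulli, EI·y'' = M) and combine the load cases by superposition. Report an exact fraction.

θ(36/5) = 63411/6250000 rad

Load 1 — point force P=18 kN at a=9 m (b=L-a=3):
  θ_1 = -Pb²x(2aL-(3a+b)x)/(2L³EI)  [x≤a] = -18·3²·(36/5)·(2·9·12-(3·9+3)·(36/5))/(2·12³·10000) = 0 rad
Load 2 — uniform load w=10 kN/m over full span:
  θ_2 = -wx(L-x)(L-2x)/(12EI) = -10·(36/5)·(12-(36/5))·(12-2·(36/5))/(12·10000) = 108/15625 rad
Load 3 — triangular load w₀=12 kN/m (0→w₀ over full span):
  θ_3 = -w₀(2x(L-x)(L-2x)(x+2L)+x²(L-x)²)/(120LEI) = -12·(2·(36/5)·(12-(36/5))·(12-2·(36/5))·((36/5)+2·12)+(36/5)²·(12-(36/5))²)/(120·12·10000) = 1296/390625 rad
Load 4 — applied couple M₀=2 kN·m at a=3 m (b=L-a=9):
  θ_4 = (R_Ax²/2 - M_Ax - M₀(x-a))/EI  [x>a] with R_A=3/16, M_A=-3/8 = ((3/16)·(36/5)²/2 - (-3/8)·(36/5) - 2·((36/5)-3))/10000 = -21/250000 rad
Superposition: θ = Σ θ_i = 63411/6250000 rad ≈ 0.010146 rad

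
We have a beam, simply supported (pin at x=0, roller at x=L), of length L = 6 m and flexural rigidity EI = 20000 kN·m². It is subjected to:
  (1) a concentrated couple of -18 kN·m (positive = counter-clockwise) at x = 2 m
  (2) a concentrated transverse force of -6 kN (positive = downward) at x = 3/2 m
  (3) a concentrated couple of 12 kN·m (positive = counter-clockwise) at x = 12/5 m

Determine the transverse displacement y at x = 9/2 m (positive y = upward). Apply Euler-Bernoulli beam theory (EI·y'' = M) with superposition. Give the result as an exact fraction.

y(9/2) = 747/4000000 m

Load 1 — applied couple M₀=-18 kN·m at a=2 m (b=L-a=4):
  y_1 = (M₀x³/(6L)-M₀(x-a)²/2+C₁x)/EI  [x>a] with C₁=M₀(3b²-L²)/(6L)=-6 = ((-18)·(9/2)³/(6·6)-(-18)·((9/2)-2)²/2+(-6)·(9/2))/20000 = -261/320000 m
Load 2 — point force P=-6 kN at a=3/2 m (b=L-a=9/2):
  y_2 = -Pa(L-x)(2Lx-a²-x²)/(6LEI)  [x>a] = -(-6)·(3/2)·(6-(9/2))·(2·6·(9/2)-(3/2)²-(9/2)²)/(6·6·20000) = 189/320000 m
Load 3 — applied couple M₀=12 kN·m at a=12/5 m (b=L-a=18/5):
  y_3 = (M₀x³/(6L)-M₀(x-a)²/2+C₁x)/EI  [x>a] with C₁=M₀(3b²-L²)/(6L)=24/25 = (12·(9/2)³/(6·6)-12·((9/2)-(12/5))²/2+(24/25)·(9/2))/20000 = 1647/4000000 m
Superposition: y = Σ y_i = 747/4000000 m ≈ 0.000187 m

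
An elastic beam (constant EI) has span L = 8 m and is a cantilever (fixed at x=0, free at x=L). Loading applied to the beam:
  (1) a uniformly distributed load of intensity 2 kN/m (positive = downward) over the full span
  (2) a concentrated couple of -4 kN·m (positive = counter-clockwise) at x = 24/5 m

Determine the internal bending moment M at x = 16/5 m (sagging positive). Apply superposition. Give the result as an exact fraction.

Load 1 — uniform load w=2 kN/m over full span:
  M_1 = -w(L-x)²/2 = -2·(8-(16/5))²/2 = -576/25 kN·m
Load 2 — applied couple M₀=-4 kN·m at a=24/5 m (b=L-a=16/5):
  M_2 = M₀  [x≤a] = (-4) = -4 kN·m
Superposition: M = Σ M_i = -676/25 kN·m ≈ -27.040000 kN·m

M(16/5) = -676/25 kN·m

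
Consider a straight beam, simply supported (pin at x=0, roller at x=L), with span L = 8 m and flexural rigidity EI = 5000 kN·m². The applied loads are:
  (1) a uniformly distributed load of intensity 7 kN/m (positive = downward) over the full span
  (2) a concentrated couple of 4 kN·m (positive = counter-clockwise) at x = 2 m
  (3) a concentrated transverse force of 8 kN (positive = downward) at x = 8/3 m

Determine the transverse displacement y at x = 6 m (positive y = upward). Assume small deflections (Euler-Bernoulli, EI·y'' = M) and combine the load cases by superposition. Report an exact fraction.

y(6) = -12353/202500 m

Load 1 — uniform load w=7 kN/m over full span:
  y_1 = -wx(L³-2Lx²+x³)/(24EI) = -7·6·(8³-2·8·6²+6³)/(24·5000) = -133/2500 m
Load 2 — applied couple M₀=4 kN·m at a=2 m (b=L-a=6):
  y_2 = (M₀x³/(6L)-M₀(x-a)²/2+C₁x)/EI  [x>a] with C₁=M₀(3b²-L²)/(6L)=11/3 = (4·6³/(6·8)-4·(6-2)²/2+(11/3)·6)/5000 = 1/625 m
Load 3 — point force P=8 kN at a=8/3 m (b=L-a=16/3):
  y_3 = -Pa(L-x)(2Lx-a²-x²)/(6LEI)  [x>a] = -8·(8/3)·(8-6)·(2·8·6-(8/3)²-6²)/(6·8·5000) = -476/50625 m
Superposition: y = Σ y_i = -12353/202500 m ≈ -0.061002 m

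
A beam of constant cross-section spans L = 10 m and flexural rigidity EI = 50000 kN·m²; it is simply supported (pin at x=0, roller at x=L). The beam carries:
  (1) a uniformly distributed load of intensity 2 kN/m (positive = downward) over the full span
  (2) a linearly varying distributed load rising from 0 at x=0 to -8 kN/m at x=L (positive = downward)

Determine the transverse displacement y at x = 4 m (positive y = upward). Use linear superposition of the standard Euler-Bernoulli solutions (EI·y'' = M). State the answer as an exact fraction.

Load 1 — uniform load w=2 kN/m over full span:
  y_1 = -wx(L³-2Lx²+x³)/(24EI) = -2·4·(10³-2·10·4²+4³)/(24·50000) = -31/6250 m
Load 2 — triangular load w₀=-8 kN/m (0→w₀ over full span):
  y_2 = -w₀x(7L⁴-10L²x²+3x⁴)/(360LEI) = -(-8)·4·(7·10⁴-10·10²·4²+3·4⁴)/(360·10·50000) = 2282/234375 m
Superposition: y = Σ y_i = 2239/468750 m ≈ 0.004777 m

y(4) = 2239/468750 m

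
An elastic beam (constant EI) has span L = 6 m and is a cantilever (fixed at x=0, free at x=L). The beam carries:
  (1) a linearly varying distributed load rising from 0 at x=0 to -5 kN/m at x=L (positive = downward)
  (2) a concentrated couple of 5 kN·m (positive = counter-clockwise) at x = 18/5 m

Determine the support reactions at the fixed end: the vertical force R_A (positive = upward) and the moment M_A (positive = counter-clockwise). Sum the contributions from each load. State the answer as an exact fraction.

Load 1 — triangular load w₀=-5 kN/m (0→w₀ over full span):
  R_A = w₀L/2 = (-5)·6/2 = -15 kN
  M_A = w₀L²/3 = (-5)·6²/3 = -60 kN·m
Load 2 — applied couple M₀=5 kN·m at a=18/5 m (b=L-a=12/5):
  R_A = 0 kN
  M_A = -M₀ = -5 kN·m
Superposition: R_A = -15 kN, M_A = -65 kN·m

R_A = -15 kN, M_A = -65 kN·m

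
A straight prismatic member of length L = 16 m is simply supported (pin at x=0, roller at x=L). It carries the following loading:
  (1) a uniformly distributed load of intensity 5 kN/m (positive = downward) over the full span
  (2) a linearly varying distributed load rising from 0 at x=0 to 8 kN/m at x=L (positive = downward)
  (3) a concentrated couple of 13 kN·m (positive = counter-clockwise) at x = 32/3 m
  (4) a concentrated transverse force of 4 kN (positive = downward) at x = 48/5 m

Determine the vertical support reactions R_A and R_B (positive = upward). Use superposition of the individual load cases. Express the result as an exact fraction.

Load 1 — uniform load w=5 kN/m over full span:
  R_A = wL/2 = 5·16/2 = 40 kN
  R_B = wL/2 = 5·16/2 = 40 kN
Load 2 — triangular load w₀=8 kN/m (0→w₀ over full span):
  R_A = w₀L/6 = 8·16/6 = 64/3 kN
  R_B = w₀L/3 = 8·16/3 = 128/3 kN
Load 3 — applied couple M₀=13 kN·m at a=32/3 m (b=L-a=16/3):
  R_A = M₀/L = 13/16 kN
  R_B = -M₀/L = -13/16 kN
Load 4 — point force P=4 kN at a=48/5 m (b=L-a=32/5):
  R_A = Pb/L = 4·(32/5)/16 = 8/5 kN
  R_B = Pa/L = 4·(48/5)/16 = 12/5 kN
Superposition: R_A = 15299/240 kN, R_B = 20221/240 kN

R_A = 15299/240 kN, R_B = 20221/240 kN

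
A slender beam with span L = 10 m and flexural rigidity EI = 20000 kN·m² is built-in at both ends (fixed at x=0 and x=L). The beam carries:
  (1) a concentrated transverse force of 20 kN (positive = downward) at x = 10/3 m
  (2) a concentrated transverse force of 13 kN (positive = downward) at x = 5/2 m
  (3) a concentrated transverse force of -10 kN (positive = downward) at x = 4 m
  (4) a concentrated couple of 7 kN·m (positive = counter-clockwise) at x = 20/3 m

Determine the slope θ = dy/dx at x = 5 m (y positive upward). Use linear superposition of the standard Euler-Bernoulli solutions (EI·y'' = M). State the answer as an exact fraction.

θ(5) = 17863/34560000 rad

Load 1 — point force P=20 kN at a=10/3 m (b=L-a=20/3):
  θ_1 = Pa²(L-x)(2bL-(3b+a)(L-x))/(2L³EI)  [x>a] = 20·(10/3)²·(10-5)·(2·(20/3)·10-(3·(20/3)+(10/3))·(10-5))/(2·10³·20000) = 1/2160 rad
Load 2 — point force P=13 kN at a=5/2 m (b=L-a=15/2):
  θ_2 = Pa²(L-x)(2bL-(3b+a)(L-x))/(2L³EI)  [x>a] = 13·(5/2)²·(10-5)·(2·(15/2)·10-(3·(15/2)+(5/2))·(10-5))/(2·10³·20000) = 13/51200 rad
Load 3 — point force P=-10 kN at a=4 m (b=L-a=6):
  θ_3 = Pa²(L-x)(2bL-(3b+a)(L-x))/(2L³EI)  [x>a] = (-10)·4²·(10-5)·(2·6·10-(3·6+4)·(10-5))/(2·10³·20000) = -1/5000 rad
Load 4 — applied couple M₀=7 kN·m at a=20/3 m (b=L-a=10/3):
  θ_4 = (R_Ax²/2 - M_Ax)/EI  [x≤a] with R_A=14/15, M_A=7/3 = ((14/15)·5²/2 - (7/3)·5)/20000 = 0 rad
Superposition: θ = Σ θ_i = 17863/34560000 rad ≈ 0.000517 rad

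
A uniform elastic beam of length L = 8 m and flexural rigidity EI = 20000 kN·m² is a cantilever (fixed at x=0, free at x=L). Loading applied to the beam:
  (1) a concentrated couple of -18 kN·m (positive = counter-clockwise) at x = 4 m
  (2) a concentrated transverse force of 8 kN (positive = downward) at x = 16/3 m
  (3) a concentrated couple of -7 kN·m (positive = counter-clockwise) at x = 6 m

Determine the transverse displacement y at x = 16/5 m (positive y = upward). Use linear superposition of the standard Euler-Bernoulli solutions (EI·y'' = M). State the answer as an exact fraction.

Load 1 — applied couple M₀=-18 kN·m at a=4 m (b=L-a=4):
  y_1 = M₀x²/(2EI)  [x≤a] = (-18)·(16/5)²/(2·20000) = -72/15625 m
Load 2 — point force P=8 kN at a=16/3 m (b=L-a=8/3):
  y_2 = -Px²(3a-x)/(6EI)  [x≤a] = -8·(16/5)²·(3·(16/3)-(16/5))/(6·20000) = -2048/234375 m
Load 3 — applied couple M₀=-7 kN·m at a=6 m (b=L-a=2):
  y_3 = M₀x²/(2EI)  [x≤a] = (-7)·(16/5)²/(2·20000) = -28/15625 m
Superposition: y = Σ y_i = -3548/234375 m ≈ -0.015138 m

y(16/5) = -3548/234375 m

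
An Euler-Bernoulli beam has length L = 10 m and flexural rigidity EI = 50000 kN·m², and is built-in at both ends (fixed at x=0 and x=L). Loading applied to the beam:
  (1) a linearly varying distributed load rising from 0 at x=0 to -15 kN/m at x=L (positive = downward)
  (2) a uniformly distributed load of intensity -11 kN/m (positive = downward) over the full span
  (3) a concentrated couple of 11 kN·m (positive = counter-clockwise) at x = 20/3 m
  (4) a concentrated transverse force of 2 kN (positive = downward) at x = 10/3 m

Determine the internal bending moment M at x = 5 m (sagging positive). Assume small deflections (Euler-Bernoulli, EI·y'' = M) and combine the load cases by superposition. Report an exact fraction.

M(5) = -2603/36 kN·m

Load 1 — triangular load w₀=-15 kN/m (0→w₀ over full span):
  M_1 = 3w₀Lx/20 - w₀L²/30 - w₀x³/(6L) = 3·(-15)·10·5/20 - (-15)·10²/30 - (-15)·5³/(6·10) = -125/4 kN·m
Load 2 — uniform load w=-11 kN/m over full span:
  M_2 = wLx/2 - wL²/12 - wx²/2 = (-11)·10·5/2 - (-11)·10²/12 - (-11)·5²/2 = -275/6 kN·m
Load 3 — applied couple M₀=11 kN·m at a=20/3 m (b=L-a=10/3):
  M_3 = R_Ax - M_A  [x≤a] with R_A=22/15, M_A=11/3 = (22/15)·5 - (11/3) = 11/3 kN·m
Load 4 — point force P=2 kN at a=10/3 m (b=L-a=20/3):
  M_4 = Pa²(a+3b)(L-x)/L³ - Pa²b/L²  [x>a] = 2·(10/3)²·((10/3)+3·(20/3))·(10-5)/10³ - 2·(10/3)²·(20/3)/10² = 10/9 kN·m
Superposition: M = Σ M_i = -2603/36 kN·m ≈ -72.305556 kN·m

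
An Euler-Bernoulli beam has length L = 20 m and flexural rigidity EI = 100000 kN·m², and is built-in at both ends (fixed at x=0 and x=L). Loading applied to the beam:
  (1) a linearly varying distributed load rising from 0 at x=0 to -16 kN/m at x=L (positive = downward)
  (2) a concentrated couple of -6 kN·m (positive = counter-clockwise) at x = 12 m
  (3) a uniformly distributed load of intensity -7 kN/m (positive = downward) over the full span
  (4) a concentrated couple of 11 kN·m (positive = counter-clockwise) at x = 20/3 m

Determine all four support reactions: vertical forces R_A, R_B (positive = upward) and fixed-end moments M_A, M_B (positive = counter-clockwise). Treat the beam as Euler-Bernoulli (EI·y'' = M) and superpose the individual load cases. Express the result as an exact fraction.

Load 1 — triangular load w₀=-16 kN/m (0→w₀ over full span):
  R_A = 3w₀L/20 = 3·(-16)·20/20 = -48 kN
  M_A = w₀L²/30 = (-16)·20²/30 = -640/3 kN·m
  R_B = 7w₀L/20 = 7·(-16)·20/20 = -112 kN
  M_B = -w₀L²/20 = -(-16)·20²/20 = 320 kN·m
Load 2 — applied couple M₀=-6 kN·m at a=12 m (b=L-a=8):
  R_A = 6M₀ab/L³ = 6·(-6)·12·8/20³ = -54/125 kN
  M_A = M₀b(2a-b)/L² = (-6)·8·(2·12-8)/20² = -48/25 kN·m
  R_B = -6M₀ab/L³ = -6·(-6)·12·8/20³ = 54/125 kN
  M_B = M₀a(2b-a)/L² = (-6)·12·(2·8-12)/20² = -18/25 kN·m
Load 3 — uniform load w=-7 kN/m over full span:
  R_A = wL/2 = (-7)·20/2 = -70 kN
  M_A = wL²/12 = (-7)·20²/12 = -700/3 kN·m
  R_B = wL/2 = (-7)·20/2 = -70 kN
  M_B = -wL²/12 = -(-7)·20²/12 = 700/3 kN·m
Load 4 — applied couple M₀=11 kN·m at a=20/3 m (b=L-a=40/3):
  R_A = 6M₀ab/L³ = 6·11·(20/3)·(40/3)/20³ = 11/15 kN
  M_A = M₀b(2a-b)/L² = 11·(40/3)·(2·(20/3)-(40/3))/20² = 0 kN·m
  R_B = -6M₀ab/L³ = -6·11·(20/3)·(40/3)/20³ = -11/15 kN
  M_B = M₀a(2b-a)/L² = 11·(20/3)·(2·(40/3)-(20/3))/20² = 11/3 kN·m
Superposition: R_A = -44137/375 kN, M_A = -33644/75 kN·m, R_B = -68363/375 kN, M_B = 13907/25 kN·m

R_A = -44137/375 kN, M_A = -33644/75 kN·m, R_B = -68363/375 kN, M_B = 13907/25 kN·m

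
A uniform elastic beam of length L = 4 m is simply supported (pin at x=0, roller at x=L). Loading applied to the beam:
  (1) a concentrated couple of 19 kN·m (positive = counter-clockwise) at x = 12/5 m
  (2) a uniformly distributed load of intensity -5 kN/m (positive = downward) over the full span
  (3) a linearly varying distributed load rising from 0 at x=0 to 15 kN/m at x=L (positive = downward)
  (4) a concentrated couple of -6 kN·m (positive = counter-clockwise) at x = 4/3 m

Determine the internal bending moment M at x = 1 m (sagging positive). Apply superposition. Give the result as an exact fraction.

Load 1 — applied couple M₀=19 kN·m at a=12/5 m (b=L-a=8/5):
  M_1 = M₀x/L  [x≤a] = 19·1/4 = 19/4 kN·m
Load 2 — uniform load w=-5 kN/m over full span:
  M_2 = wx(L-x)/2 = (-5)·1·(4-1)/2 = -15/2 kN·m
Load 3 — triangular load w₀=15 kN/m (0→w₀ over full span):
  M_3 = w₀Lx/6 - w₀x³/(6L) = 15·4·1/6 - 15·1³/(6·4) = 75/8 kN·m
Load 4 — applied couple M₀=-6 kN·m at a=4/3 m (b=L-a=8/3):
  M_4 = M₀x/L  [x≤a] = (-6)·1/4 = -3/2 kN·m
Superposition: M = Σ M_i = 41/8 kN·m ≈ 5.125000 kN·m

M(1) = 41/8 kN·m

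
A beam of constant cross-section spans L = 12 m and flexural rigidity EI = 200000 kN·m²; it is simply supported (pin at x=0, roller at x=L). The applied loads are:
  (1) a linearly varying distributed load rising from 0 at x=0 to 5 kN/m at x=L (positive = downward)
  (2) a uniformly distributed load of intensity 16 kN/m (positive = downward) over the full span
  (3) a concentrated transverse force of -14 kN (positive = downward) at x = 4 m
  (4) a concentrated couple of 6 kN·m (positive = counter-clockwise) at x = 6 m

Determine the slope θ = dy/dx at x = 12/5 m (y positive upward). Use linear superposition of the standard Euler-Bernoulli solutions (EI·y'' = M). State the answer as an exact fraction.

Load 1 — triangular load w₀=5 kN/m (0→w₀ over full span):
  θ_1 = -w₀(7L⁴-30L²x²+15x⁴)/(360LEI) = -5·(7·12⁴-30·12²·(12/5)²+15·(12/5)⁴)/(360·12·200000) = -273/390625 rad
Load 2 — uniform load w=16 kN/m over full span:
  θ_2 = -w(L³-6Lx²+4x³)/(24EI) = -16·(12³-6·12·(12/5)²+4·(12/5)³)/(24·200000) = -1782/390625 rad
Load 3 — point force P=-14 kN at a=4 m (b=L-a=8):
  θ_3 = -Pb(L²-b²-3x²)/(6LEI)  [x≤a] = -(-14)·8·(12²-8²-3·(12/5)²)/(6·12·200000) = 343/703125 rad
Load 4 — applied couple M₀=6 kN·m at a=6 m (b=L-a=6):
  θ_4 = (M₀x²/(2L)+C₁)/EI  [x≤a] with C₁=M₀(3b²-L²)/(6L)=-3 = (6·(12/5)²/(2·12)+(-3))/200000 = -39/5000000 rad
Superposition: θ = Σ θ_i = -43027/9000000 rad ≈ -0.004781 rad

θ(12/5) = -43027/9000000 rad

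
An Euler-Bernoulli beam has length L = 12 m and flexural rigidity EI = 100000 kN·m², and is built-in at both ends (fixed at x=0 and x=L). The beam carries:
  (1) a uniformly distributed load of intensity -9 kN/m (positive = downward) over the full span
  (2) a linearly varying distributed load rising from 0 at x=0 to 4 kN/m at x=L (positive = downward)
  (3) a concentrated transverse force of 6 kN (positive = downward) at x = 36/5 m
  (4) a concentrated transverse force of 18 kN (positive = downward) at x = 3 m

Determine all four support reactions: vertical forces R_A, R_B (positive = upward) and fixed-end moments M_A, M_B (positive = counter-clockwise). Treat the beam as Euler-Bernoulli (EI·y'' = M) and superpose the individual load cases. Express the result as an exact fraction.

R_A = -59001/2000 kN, M_A = -51513/1000 kN·m, R_B = -60999/2000 kN, M_B = 58707/1000 kN·m

Load 1 — uniform load w=-9 kN/m over full span:
  R_A = wL/2 = (-9)·12/2 = -54 kN
  M_A = wL²/12 = (-9)·12²/12 = -108 kN·m
  R_B = wL/2 = (-9)·12/2 = -54 kN
  M_B = -wL²/12 = -(-9)·12²/12 = 108 kN·m
Load 2 — triangular load w₀=4 kN/m (0→w₀ over full span):
  R_A = 3w₀L/20 = 3·4·12/20 = 36/5 kN
  M_A = w₀L²/30 = 4·12²/30 = 96/5 kN·m
  R_B = 7w₀L/20 = 7·4·12/20 = 84/5 kN
  M_B = -w₀L²/20 = -4·12²/20 = -144/5 kN·m
Load 3 — point force P=6 kN at a=36/5 m (b=L-a=24/5):
  R_A = Pb²(3a+b)/L³ = 6·(24/5)²·(3·(36/5)+(24/5))/12³ = 264/125 kN
  M_A = Pab²/L² = 6·(36/5)·(24/5)²/12² = 864/125 kN·m
  R_B = Pa²(a+3b)/L³ = 6·(36/5)²·((36/5)+3·(24/5))/12³ = 486/125 kN
  M_B = -Pa²b/L² = -6·(36/5)²·(24/5)/12² = -1296/125 kN·m
Load 4 — point force P=18 kN at a=3 m (b=L-a=9):
  R_A = Pb²(3a+b)/L³ = 18·9²·(3·3+9)/12³ = 243/16 kN
  M_A = Pab²/L² = 18·3·9²/12² = 243/8 kN·m
  R_B = Pa²(a+3b)/L³ = 18·3²·(3+3·9)/12³ = 45/16 kN
  M_B = -Pa²b/L² = -18·3²·9/12² = -81/8 kN·m
Superposition: R_A = -59001/2000 kN, M_A = -51513/1000 kN·m, R_B = -60999/2000 kN, M_B = 58707/1000 kN·m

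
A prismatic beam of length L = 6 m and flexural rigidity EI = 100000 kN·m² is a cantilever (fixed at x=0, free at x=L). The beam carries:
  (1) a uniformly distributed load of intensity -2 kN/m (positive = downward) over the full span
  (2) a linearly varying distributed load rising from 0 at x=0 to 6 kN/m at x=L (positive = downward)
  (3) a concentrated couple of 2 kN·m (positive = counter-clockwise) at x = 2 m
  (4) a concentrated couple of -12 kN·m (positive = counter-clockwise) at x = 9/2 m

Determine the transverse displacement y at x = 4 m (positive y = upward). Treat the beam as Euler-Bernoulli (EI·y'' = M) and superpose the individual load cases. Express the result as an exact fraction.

Load 1 — uniform load w=-2 kN/m over full span:
  y_1 = -wx²(x²-4Lx+6L²)/(24EI) = -(-2)·4²·(4²-4·6·4+6·6²)/(24·100000) = 17/9375 m
Load 2 — triangular load w₀=6 kN/m (0→w₀ over full span):
  y_2 = (w₀Lx³/12-w₀L²x²/6-w₀x⁵/(120L))/EI = (6·6·4³/12-6·6²·4²/6-6·4⁵/(120·6))/100000 = -184/46875 m
Load 3 — applied couple M₀=2 kN·m at a=2 m (b=L-a=4):
  y_3 = M₀a(2x-a)/(2EI)  [x>a] = 2·2·(2·4-2)/(2·100000) = 3/25000 m
Load 4 — applied couple M₀=-12 kN·m at a=9/2 m (b=L-a=3/2):
  y_4 = M₀x²/(2EI)  [x≤a] = (-12)·4²/(2·100000) = -3/3125 m
Superposition: y = Σ y_i = -369/125000 m ≈ -0.002952 m

y(4) = -369/125000 m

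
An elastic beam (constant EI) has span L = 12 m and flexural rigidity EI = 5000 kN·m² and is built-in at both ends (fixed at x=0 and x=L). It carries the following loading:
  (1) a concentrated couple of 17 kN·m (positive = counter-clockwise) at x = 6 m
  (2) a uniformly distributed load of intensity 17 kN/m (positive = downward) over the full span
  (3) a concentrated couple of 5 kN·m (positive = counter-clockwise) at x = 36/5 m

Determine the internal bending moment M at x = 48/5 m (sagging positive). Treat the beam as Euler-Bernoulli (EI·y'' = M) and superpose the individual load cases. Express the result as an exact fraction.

M(48/5) = -197/20 kN·m

Load 1 — applied couple M₀=17 kN·m at a=6 m (b=L-a=6):
  M_1 = R_Ax - M_A - M₀  [x>a] with R_A=17/8, M_A=17/4 = (17/8)·(48/5) - (17/4) - 17 = -17/20 kN·m
Load 2 — uniform load w=17 kN/m over full span:
  M_2 = wLx/2 - wL²/12 - wx²/2 = 17·12·(48/5)/2 - 17·12²/12 - 17·(48/5)²/2 = -204/25 kN·m
Load 3 — applied couple M₀=5 kN·m at a=36/5 m (b=L-a=24/5):
  M_3 = R_Ax - M_A - M₀  [x>a] with R_A=3/5, M_A=8/5 = (3/5)·(48/5) - (8/5) - 5 = -21/25 kN·m
Superposition: M = Σ M_i = -197/20 kN·m ≈ -9.850000 kN·m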